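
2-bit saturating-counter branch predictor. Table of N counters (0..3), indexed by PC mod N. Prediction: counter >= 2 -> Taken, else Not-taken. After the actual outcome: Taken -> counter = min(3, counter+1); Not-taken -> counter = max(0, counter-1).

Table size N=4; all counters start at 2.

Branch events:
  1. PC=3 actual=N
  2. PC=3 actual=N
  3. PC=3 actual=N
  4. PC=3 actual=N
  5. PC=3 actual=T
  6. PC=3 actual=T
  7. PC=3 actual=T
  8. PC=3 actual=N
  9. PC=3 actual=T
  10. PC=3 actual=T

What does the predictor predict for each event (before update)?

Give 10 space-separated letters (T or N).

Ev 1: PC=3 idx=3 pred=T actual=N -> ctr[3]=1
Ev 2: PC=3 idx=3 pred=N actual=N -> ctr[3]=0
Ev 3: PC=3 idx=3 pred=N actual=N -> ctr[3]=0
Ev 4: PC=3 idx=3 pred=N actual=N -> ctr[3]=0
Ev 5: PC=3 idx=3 pred=N actual=T -> ctr[3]=1
Ev 6: PC=3 idx=3 pred=N actual=T -> ctr[3]=2
Ev 7: PC=3 idx=3 pred=T actual=T -> ctr[3]=3
Ev 8: PC=3 idx=3 pred=T actual=N -> ctr[3]=2
Ev 9: PC=3 idx=3 pred=T actual=T -> ctr[3]=3
Ev 10: PC=3 idx=3 pred=T actual=T -> ctr[3]=3

Answer: T N N N N N T T T T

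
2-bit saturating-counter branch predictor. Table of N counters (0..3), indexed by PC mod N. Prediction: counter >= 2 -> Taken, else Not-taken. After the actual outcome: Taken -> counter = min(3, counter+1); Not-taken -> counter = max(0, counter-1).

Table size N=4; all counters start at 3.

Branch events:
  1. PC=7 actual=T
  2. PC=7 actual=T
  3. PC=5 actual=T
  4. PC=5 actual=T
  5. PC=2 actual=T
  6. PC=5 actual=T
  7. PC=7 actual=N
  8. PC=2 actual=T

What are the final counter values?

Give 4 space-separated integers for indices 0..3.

Ev 1: PC=7 idx=3 pred=T actual=T -> ctr[3]=3
Ev 2: PC=7 idx=3 pred=T actual=T -> ctr[3]=3
Ev 3: PC=5 idx=1 pred=T actual=T -> ctr[1]=3
Ev 4: PC=5 idx=1 pred=T actual=T -> ctr[1]=3
Ev 5: PC=2 idx=2 pred=T actual=T -> ctr[2]=3
Ev 6: PC=5 idx=1 pred=T actual=T -> ctr[1]=3
Ev 7: PC=7 idx=3 pred=T actual=N -> ctr[3]=2
Ev 8: PC=2 idx=2 pred=T actual=T -> ctr[2]=3

Answer: 3 3 3 2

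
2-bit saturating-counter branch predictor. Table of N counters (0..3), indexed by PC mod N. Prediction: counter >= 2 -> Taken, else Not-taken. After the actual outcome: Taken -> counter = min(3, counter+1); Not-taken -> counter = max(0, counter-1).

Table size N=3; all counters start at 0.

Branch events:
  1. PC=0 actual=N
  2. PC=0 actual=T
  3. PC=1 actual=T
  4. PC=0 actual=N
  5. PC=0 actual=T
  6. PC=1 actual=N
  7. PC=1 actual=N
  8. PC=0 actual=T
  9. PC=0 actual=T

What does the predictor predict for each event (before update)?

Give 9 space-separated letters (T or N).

Answer: N N N N N N N N T

Derivation:
Ev 1: PC=0 idx=0 pred=N actual=N -> ctr[0]=0
Ev 2: PC=0 idx=0 pred=N actual=T -> ctr[0]=1
Ev 3: PC=1 idx=1 pred=N actual=T -> ctr[1]=1
Ev 4: PC=0 idx=0 pred=N actual=N -> ctr[0]=0
Ev 5: PC=0 idx=0 pred=N actual=T -> ctr[0]=1
Ev 6: PC=1 idx=1 pred=N actual=N -> ctr[1]=0
Ev 7: PC=1 idx=1 pred=N actual=N -> ctr[1]=0
Ev 8: PC=0 idx=0 pred=N actual=T -> ctr[0]=2
Ev 9: PC=0 idx=0 pred=T actual=T -> ctr[0]=3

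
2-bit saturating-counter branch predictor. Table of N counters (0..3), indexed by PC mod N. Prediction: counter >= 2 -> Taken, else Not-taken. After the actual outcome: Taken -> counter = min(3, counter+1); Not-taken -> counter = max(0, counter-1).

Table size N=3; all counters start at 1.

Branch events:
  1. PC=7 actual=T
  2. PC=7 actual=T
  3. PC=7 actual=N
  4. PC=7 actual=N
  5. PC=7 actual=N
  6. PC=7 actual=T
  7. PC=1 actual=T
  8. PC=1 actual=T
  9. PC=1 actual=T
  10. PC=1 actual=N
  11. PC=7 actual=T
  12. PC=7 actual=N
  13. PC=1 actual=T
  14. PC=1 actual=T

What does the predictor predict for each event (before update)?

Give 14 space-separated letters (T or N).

Ev 1: PC=7 idx=1 pred=N actual=T -> ctr[1]=2
Ev 2: PC=7 idx=1 pred=T actual=T -> ctr[1]=3
Ev 3: PC=7 idx=1 pred=T actual=N -> ctr[1]=2
Ev 4: PC=7 idx=1 pred=T actual=N -> ctr[1]=1
Ev 5: PC=7 idx=1 pred=N actual=N -> ctr[1]=0
Ev 6: PC=7 idx=1 pred=N actual=T -> ctr[1]=1
Ev 7: PC=1 idx=1 pred=N actual=T -> ctr[1]=2
Ev 8: PC=1 idx=1 pred=T actual=T -> ctr[1]=3
Ev 9: PC=1 idx=1 pred=T actual=T -> ctr[1]=3
Ev 10: PC=1 idx=1 pred=T actual=N -> ctr[1]=2
Ev 11: PC=7 idx=1 pred=T actual=T -> ctr[1]=3
Ev 12: PC=7 idx=1 pred=T actual=N -> ctr[1]=2
Ev 13: PC=1 idx=1 pred=T actual=T -> ctr[1]=3
Ev 14: PC=1 idx=1 pred=T actual=T -> ctr[1]=3

Answer: N T T T N N N T T T T T T T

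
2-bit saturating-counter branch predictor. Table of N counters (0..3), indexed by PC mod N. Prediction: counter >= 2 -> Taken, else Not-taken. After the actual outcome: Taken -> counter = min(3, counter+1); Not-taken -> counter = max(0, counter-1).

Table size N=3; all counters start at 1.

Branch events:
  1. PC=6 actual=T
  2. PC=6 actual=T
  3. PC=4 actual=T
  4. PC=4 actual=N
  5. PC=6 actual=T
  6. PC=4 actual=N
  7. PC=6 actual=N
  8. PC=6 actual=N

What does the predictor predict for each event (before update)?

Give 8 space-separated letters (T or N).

Answer: N T N T T N T T

Derivation:
Ev 1: PC=6 idx=0 pred=N actual=T -> ctr[0]=2
Ev 2: PC=6 idx=0 pred=T actual=T -> ctr[0]=3
Ev 3: PC=4 idx=1 pred=N actual=T -> ctr[1]=2
Ev 4: PC=4 idx=1 pred=T actual=N -> ctr[1]=1
Ev 5: PC=6 idx=0 pred=T actual=T -> ctr[0]=3
Ev 6: PC=4 idx=1 pred=N actual=N -> ctr[1]=0
Ev 7: PC=6 idx=0 pred=T actual=N -> ctr[0]=2
Ev 8: PC=6 idx=0 pred=T actual=N -> ctr[0]=1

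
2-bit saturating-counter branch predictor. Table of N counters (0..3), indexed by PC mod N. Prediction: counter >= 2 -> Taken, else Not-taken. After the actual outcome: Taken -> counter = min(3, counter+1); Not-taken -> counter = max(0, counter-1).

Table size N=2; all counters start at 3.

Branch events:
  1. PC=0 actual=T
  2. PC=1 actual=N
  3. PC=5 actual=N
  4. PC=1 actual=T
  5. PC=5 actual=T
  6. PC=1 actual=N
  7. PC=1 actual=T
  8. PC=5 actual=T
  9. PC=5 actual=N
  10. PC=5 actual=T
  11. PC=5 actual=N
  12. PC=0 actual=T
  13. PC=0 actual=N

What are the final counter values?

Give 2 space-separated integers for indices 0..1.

Answer: 2 2

Derivation:
Ev 1: PC=0 idx=0 pred=T actual=T -> ctr[0]=3
Ev 2: PC=1 idx=1 pred=T actual=N -> ctr[1]=2
Ev 3: PC=5 idx=1 pred=T actual=N -> ctr[1]=1
Ev 4: PC=1 idx=1 pred=N actual=T -> ctr[1]=2
Ev 5: PC=5 idx=1 pred=T actual=T -> ctr[1]=3
Ev 6: PC=1 idx=1 pred=T actual=N -> ctr[1]=2
Ev 7: PC=1 idx=1 pred=T actual=T -> ctr[1]=3
Ev 8: PC=5 idx=1 pred=T actual=T -> ctr[1]=3
Ev 9: PC=5 idx=1 pred=T actual=N -> ctr[1]=2
Ev 10: PC=5 idx=1 pred=T actual=T -> ctr[1]=3
Ev 11: PC=5 idx=1 pred=T actual=N -> ctr[1]=2
Ev 12: PC=0 idx=0 pred=T actual=T -> ctr[0]=3
Ev 13: PC=0 idx=0 pred=T actual=N -> ctr[0]=2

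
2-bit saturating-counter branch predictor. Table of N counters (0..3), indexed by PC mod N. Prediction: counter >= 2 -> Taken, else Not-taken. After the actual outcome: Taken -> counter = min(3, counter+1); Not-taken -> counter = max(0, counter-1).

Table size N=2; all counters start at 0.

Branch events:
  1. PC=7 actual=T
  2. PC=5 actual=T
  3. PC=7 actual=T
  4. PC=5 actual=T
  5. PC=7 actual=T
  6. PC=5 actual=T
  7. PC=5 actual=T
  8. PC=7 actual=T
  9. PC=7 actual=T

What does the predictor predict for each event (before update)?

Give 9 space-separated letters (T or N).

Answer: N N T T T T T T T

Derivation:
Ev 1: PC=7 idx=1 pred=N actual=T -> ctr[1]=1
Ev 2: PC=5 idx=1 pred=N actual=T -> ctr[1]=2
Ev 3: PC=7 idx=1 pred=T actual=T -> ctr[1]=3
Ev 4: PC=5 idx=1 pred=T actual=T -> ctr[1]=3
Ev 5: PC=7 idx=1 pred=T actual=T -> ctr[1]=3
Ev 6: PC=5 idx=1 pred=T actual=T -> ctr[1]=3
Ev 7: PC=5 idx=1 pred=T actual=T -> ctr[1]=3
Ev 8: PC=7 idx=1 pred=T actual=T -> ctr[1]=3
Ev 9: PC=7 idx=1 pred=T actual=T -> ctr[1]=3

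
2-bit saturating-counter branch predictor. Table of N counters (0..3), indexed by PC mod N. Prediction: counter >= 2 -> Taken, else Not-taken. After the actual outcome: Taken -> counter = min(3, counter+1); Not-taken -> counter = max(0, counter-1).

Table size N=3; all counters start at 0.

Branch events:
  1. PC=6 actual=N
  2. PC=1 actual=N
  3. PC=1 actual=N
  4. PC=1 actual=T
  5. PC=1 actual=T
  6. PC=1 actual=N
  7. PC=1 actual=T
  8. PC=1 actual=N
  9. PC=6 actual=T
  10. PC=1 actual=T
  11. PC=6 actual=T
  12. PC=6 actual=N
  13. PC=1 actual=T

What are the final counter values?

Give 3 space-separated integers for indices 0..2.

Answer: 1 3 0

Derivation:
Ev 1: PC=6 idx=0 pred=N actual=N -> ctr[0]=0
Ev 2: PC=1 idx=1 pred=N actual=N -> ctr[1]=0
Ev 3: PC=1 idx=1 pred=N actual=N -> ctr[1]=0
Ev 4: PC=1 idx=1 pred=N actual=T -> ctr[1]=1
Ev 5: PC=1 idx=1 pred=N actual=T -> ctr[1]=2
Ev 6: PC=1 idx=1 pred=T actual=N -> ctr[1]=1
Ev 7: PC=1 idx=1 pred=N actual=T -> ctr[1]=2
Ev 8: PC=1 idx=1 pred=T actual=N -> ctr[1]=1
Ev 9: PC=6 idx=0 pred=N actual=T -> ctr[0]=1
Ev 10: PC=1 idx=1 pred=N actual=T -> ctr[1]=2
Ev 11: PC=6 idx=0 pred=N actual=T -> ctr[0]=2
Ev 12: PC=6 idx=0 pred=T actual=N -> ctr[0]=1
Ev 13: PC=1 idx=1 pred=T actual=T -> ctr[1]=3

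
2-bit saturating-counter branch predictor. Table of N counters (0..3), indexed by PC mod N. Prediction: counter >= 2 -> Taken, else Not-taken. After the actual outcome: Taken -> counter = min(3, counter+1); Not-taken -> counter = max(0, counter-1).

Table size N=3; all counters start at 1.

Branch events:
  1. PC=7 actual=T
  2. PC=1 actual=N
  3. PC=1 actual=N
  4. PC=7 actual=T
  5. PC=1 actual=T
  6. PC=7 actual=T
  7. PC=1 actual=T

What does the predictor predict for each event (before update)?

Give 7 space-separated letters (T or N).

Answer: N T N N N T T

Derivation:
Ev 1: PC=7 idx=1 pred=N actual=T -> ctr[1]=2
Ev 2: PC=1 idx=1 pred=T actual=N -> ctr[1]=1
Ev 3: PC=1 idx=1 pred=N actual=N -> ctr[1]=0
Ev 4: PC=7 idx=1 pred=N actual=T -> ctr[1]=1
Ev 5: PC=1 idx=1 pred=N actual=T -> ctr[1]=2
Ev 6: PC=7 idx=1 pred=T actual=T -> ctr[1]=3
Ev 7: PC=1 idx=1 pred=T actual=T -> ctr[1]=3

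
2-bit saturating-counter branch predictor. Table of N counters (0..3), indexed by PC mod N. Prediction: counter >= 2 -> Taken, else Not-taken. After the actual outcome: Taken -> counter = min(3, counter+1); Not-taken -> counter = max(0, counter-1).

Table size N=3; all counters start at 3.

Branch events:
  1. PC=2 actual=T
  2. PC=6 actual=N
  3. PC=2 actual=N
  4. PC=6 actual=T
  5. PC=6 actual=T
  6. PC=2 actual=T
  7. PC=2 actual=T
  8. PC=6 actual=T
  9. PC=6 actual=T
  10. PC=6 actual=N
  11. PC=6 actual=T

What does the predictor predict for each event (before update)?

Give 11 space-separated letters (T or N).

Ev 1: PC=2 idx=2 pred=T actual=T -> ctr[2]=3
Ev 2: PC=6 idx=0 pred=T actual=N -> ctr[0]=2
Ev 3: PC=2 idx=2 pred=T actual=N -> ctr[2]=2
Ev 4: PC=6 idx=0 pred=T actual=T -> ctr[0]=3
Ev 5: PC=6 idx=0 pred=T actual=T -> ctr[0]=3
Ev 6: PC=2 idx=2 pred=T actual=T -> ctr[2]=3
Ev 7: PC=2 idx=2 pred=T actual=T -> ctr[2]=3
Ev 8: PC=6 idx=0 pred=T actual=T -> ctr[0]=3
Ev 9: PC=6 idx=0 pred=T actual=T -> ctr[0]=3
Ev 10: PC=6 idx=0 pred=T actual=N -> ctr[0]=2
Ev 11: PC=6 idx=0 pred=T actual=T -> ctr[0]=3

Answer: T T T T T T T T T T T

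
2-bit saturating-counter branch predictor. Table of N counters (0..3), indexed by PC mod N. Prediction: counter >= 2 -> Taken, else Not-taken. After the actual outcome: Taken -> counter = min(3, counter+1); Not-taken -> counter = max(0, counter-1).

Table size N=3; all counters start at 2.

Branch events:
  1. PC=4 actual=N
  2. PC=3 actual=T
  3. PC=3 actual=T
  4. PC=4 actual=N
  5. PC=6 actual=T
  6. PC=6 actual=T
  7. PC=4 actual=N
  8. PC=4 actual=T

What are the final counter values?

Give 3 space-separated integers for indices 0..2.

Answer: 3 1 2

Derivation:
Ev 1: PC=4 idx=1 pred=T actual=N -> ctr[1]=1
Ev 2: PC=3 idx=0 pred=T actual=T -> ctr[0]=3
Ev 3: PC=3 idx=0 pred=T actual=T -> ctr[0]=3
Ev 4: PC=4 idx=1 pred=N actual=N -> ctr[1]=0
Ev 5: PC=6 idx=0 pred=T actual=T -> ctr[0]=3
Ev 6: PC=6 idx=0 pred=T actual=T -> ctr[0]=3
Ev 7: PC=4 idx=1 pred=N actual=N -> ctr[1]=0
Ev 8: PC=4 idx=1 pred=N actual=T -> ctr[1]=1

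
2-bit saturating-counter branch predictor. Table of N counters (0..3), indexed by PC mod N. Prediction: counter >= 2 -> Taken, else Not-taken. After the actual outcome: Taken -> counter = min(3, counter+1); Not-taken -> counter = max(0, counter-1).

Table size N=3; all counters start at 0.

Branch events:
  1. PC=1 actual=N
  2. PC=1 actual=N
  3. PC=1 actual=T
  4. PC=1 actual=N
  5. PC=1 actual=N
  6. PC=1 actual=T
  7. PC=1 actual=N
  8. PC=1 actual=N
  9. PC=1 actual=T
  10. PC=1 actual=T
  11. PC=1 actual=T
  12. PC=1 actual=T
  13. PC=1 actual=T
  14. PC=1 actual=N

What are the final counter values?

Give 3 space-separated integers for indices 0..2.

Ev 1: PC=1 idx=1 pred=N actual=N -> ctr[1]=0
Ev 2: PC=1 idx=1 pred=N actual=N -> ctr[1]=0
Ev 3: PC=1 idx=1 pred=N actual=T -> ctr[1]=1
Ev 4: PC=1 idx=1 pred=N actual=N -> ctr[1]=0
Ev 5: PC=1 idx=1 pred=N actual=N -> ctr[1]=0
Ev 6: PC=1 idx=1 pred=N actual=T -> ctr[1]=1
Ev 7: PC=1 idx=1 pred=N actual=N -> ctr[1]=0
Ev 8: PC=1 idx=1 pred=N actual=N -> ctr[1]=0
Ev 9: PC=1 idx=1 pred=N actual=T -> ctr[1]=1
Ev 10: PC=1 idx=1 pred=N actual=T -> ctr[1]=2
Ev 11: PC=1 idx=1 pred=T actual=T -> ctr[1]=3
Ev 12: PC=1 idx=1 pred=T actual=T -> ctr[1]=3
Ev 13: PC=1 idx=1 pred=T actual=T -> ctr[1]=3
Ev 14: PC=1 idx=1 pred=T actual=N -> ctr[1]=2

Answer: 0 2 0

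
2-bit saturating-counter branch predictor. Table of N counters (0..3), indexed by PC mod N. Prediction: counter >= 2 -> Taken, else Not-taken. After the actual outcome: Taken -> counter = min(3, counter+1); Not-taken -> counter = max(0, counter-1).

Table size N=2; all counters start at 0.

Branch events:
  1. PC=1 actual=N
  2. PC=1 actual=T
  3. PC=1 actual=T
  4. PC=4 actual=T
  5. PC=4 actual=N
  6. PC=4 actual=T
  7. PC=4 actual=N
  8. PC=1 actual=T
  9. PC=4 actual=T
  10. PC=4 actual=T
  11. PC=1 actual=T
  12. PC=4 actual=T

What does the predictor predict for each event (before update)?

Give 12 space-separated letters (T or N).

Ev 1: PC=1 idx=1 pred=N actual=N -> ctr[1]=0
Ev 2: PC=1 idx=1 pred=N actual=T -> ctr[1]=1
Ev 3: PC=1 idx=1 pred=N actual=T -> ctr[1]=2
Ev 4: PC=4 idx=0 pred=N actual=T -> ctr[0]=1
Ev 5: PC=4 idx=0 pred=N actual=N -> ctr[0]=0
Ev 6: PC=4 idx=0 pred=N actual=T -> ctr[0]=1
Ev 7: PC=4 idx=0 pred=N actual=N -> ctr[0]=0
Ev 8: PC=1 idx=1 pred=T actual=T -> ctr[1]=3
Ev 9: PC=4 idx=0 pred=N actual=T -> ctr[0]=1
Ev 10: PC=4 idx=0 pred=N actual=T -> ctr[0]=2
Ev 11: PC=1 idx=1 pred=T actual=T -> ctr[1]=3
Ev 12: PC=4 idx=0 pred=T actual=T -> ctr[0]=3

Answer: N N N N N N N T N N T T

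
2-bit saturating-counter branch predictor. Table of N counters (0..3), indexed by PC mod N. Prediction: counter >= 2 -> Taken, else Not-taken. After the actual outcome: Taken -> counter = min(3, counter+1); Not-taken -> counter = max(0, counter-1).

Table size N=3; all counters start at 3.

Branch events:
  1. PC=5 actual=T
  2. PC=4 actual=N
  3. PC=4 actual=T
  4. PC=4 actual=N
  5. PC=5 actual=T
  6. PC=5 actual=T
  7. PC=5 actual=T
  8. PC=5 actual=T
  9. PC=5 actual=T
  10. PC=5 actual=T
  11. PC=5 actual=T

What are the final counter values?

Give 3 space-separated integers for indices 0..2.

Ev 1: PC=5 idx=2 pred=T actual=T -> ctr[2]=3
Ev 2: PC=4 idx=1 pred=T actual=N -> ctr[1]=2
Ev 3: PC=4 idx=1 pred=T actual=T -> ctr[1]=3
Ev 4: PC=4 idx=1 pred=T actual=N -> ctr[1]=2
Ev 5: PC=5 idx=2 pred=T actual=T -> ctr[2]=3
Ev 6: PC=5 idx=2 pred=T actual=T -> ctr[2]=3
Ev 7: PC=5 idx=2 pred=T actual=T -> ctr[2]=3
Ev 8: PC=5 idx=2 pred=T actual=T -> ctr[2]=3
Ev 9: PC=5 idx=2 pred=T actual=T -> ctr[2]=3
Ev 10: PC=5 idx=2 pred=T actual=T -> ctr[2]=3
Ev 11: PC=5 idx=2 pred=T actual=T -> ctr[2]=3

Answer: 3 2 3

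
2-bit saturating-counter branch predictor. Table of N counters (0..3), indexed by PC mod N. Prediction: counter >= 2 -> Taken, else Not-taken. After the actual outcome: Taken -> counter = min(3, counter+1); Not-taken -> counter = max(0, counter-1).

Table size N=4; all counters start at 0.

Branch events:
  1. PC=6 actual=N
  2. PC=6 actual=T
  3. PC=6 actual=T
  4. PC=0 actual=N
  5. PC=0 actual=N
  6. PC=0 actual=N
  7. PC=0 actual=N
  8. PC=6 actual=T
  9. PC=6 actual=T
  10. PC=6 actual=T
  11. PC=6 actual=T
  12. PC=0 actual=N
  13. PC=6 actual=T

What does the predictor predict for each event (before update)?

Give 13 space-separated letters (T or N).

Ev 1: PC=6 idx=2 pred=N actual=N -> ctr[2]=0
Ev 2: PC=6 idx=2 pred=N actual=T -> ctr[2]=1
Ev 3: PC=6 idx=2 pred=N actual=T -> ctr[2]=2
Ev 4: PC=0 idx=0 pred=N actual=N -> ctr[0]=0
Ev 5: PC=0 idx=0 pred=N actual=N -> ctr[0]=0
Ev 6: PC=0 idx=0 pred=N actual=N -> ctr[0]=0
Ev 7: PC=0 idx=0 pred=N actual=N -> ctr[0]=0
Ev 8: PC=6 idx=2 pred=T actual=T -> ctr[2]=3
Ev 9: PC=6 idx=2 pred=T actual=T -> ctr[2]=3
Ev 10: PC=6 idx=2 pred=T actual=T -> ctr[2]=3
Ev 11: PC=6 idx=2 pred=T actual=T -> ctr[2]=3
Ev 12: PC=0 idx=0 pred=N actual=N -> ctr[0]=0
Ev 13: PC=6 idx=2 pred=T actual=T -> ctr[2]=3

Answer: N N N N N N N T T T T N T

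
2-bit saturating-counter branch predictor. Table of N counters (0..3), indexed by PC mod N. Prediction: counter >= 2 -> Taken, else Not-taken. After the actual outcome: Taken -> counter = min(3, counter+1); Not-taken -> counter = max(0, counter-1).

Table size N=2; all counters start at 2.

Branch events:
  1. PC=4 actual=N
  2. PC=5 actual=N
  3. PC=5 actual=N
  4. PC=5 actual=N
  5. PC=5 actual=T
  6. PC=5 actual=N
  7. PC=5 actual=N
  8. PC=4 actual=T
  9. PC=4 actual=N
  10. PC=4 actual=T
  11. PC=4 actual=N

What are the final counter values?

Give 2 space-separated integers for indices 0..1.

Ev 1: PC=4 idx=0 pred=T actual=N -> ctr[0]=1
Ev 2: PC=5 idx=1 pred=T actual=N -> ctr[1]=1
Ev 3: PC=5 idx=1 pred=N actual=N -> ctr[1]=0
Ev 4: PC=5 idx=1 pred=N actual=N -> ctr[1]=0
Ev 5: PC=5 idx=1 pred=N actual=T -> ctr[1]=1
Ev 6: PC=5 idx=1 pred=N actual=N -> ctr[1]=0
Ev 7: PC=5 idx=1 pred=N actual=N -> ctr[1]=0
Ev 8: PC=4 idx=0 pred=N actual=T -> ctr[0]=2
Ev 9: PC=4 idx=0 pred=T actual=N -> ctr[0]=1
Ev 10: PC=4 idx=0 pred=N actual=T -> ctr[0]=2
Ev 11: PC=4 idx=0 pred=T actual=N -> ctr[0]=1

Answer: 1 0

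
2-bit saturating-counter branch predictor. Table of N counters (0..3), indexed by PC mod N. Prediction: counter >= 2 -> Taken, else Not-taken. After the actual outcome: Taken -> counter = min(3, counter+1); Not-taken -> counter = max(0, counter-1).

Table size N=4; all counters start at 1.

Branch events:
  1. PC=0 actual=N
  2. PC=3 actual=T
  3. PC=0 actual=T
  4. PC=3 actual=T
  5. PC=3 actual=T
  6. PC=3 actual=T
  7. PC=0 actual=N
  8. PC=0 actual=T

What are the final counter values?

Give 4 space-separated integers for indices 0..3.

Ev 1: PC=0 idx=0 pred=N actual=N -> ctr[0]=0
Ev 2: PC=3 idx=3 pred=N actual=T -> ctr[3]=2
Ev 3: PC=0 idx=0 pred=N actual=T -> ctr[0]=1
Ev 4: PC=3 idx=3 pred=T actual=T -> ctr[3]=3
Ev 5: PC=3 idx=3 pred=T actual=T -> ctr[3]=3
Ev 6: PC=3 idx=3 pred=T actual=T -> ctr[3]=3
Ev 7: PC=0 idx=0 pred=N actual=N -> ctr[0]=0
Ev 8: PC=0 idx=0 pred=N actual=T -> ctr[0]=1

Answer: 1 1 1 3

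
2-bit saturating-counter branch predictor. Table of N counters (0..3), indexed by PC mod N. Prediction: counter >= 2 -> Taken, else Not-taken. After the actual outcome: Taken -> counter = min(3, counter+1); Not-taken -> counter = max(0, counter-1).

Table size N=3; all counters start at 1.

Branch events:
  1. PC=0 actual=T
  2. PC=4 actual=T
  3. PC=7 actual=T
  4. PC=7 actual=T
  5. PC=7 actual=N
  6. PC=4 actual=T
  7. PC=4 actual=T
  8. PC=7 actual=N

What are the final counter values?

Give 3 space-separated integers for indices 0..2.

Answer: 2 2 1

Derivation:
Ev 1: PC=0 idx=0 pred=N actual=T -> ctr[0]=2
Ev 2: PC=4 idx=1 pred=N actual=T -> ctr[1]=2
Ev 3: PC=7 idx=1 pred=T actual=T -> ctr[1]=3
Ev 4: PC=7 idx=1 pred=T actual=T -> ctr[1]=3
Ev 5: PC=7 idx=1 pred=T actual=N -> ctr[1]=2
Ev 6: PC=4 idx=1 pred=T actual=T -> ctr[1]=3
Ev 7: PC=4 idx=1 pred=T actual=T -> ctr[1]=3
Ev 8: PC=7 idx=1 pred=T actual=N -> ctr[1]=2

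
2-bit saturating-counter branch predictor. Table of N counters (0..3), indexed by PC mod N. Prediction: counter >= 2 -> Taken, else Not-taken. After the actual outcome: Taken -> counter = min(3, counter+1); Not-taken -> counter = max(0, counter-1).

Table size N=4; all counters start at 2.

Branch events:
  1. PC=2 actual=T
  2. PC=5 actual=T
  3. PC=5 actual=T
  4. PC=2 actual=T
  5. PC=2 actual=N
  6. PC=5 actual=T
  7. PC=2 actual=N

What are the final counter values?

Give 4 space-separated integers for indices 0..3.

Answer: 2 3 1 2

Derivation:
Ev 1: PC=2 idx=2 pred=T actual=T -> ctr[2]=3
Ev 2: PC=5 idx=1 pred=T actual=T -> ctr[1]=3
Ev 3: PC=5 idx=1 pred=T actual=T -> ctr[1]=3
Ev 4: PC=2 idx=2 pred=T actual=T -> ctr[2]=3
Ev 5: PC=2 idx=2 pred=T actual=N -> ctr[2]=2
Ev 6: PC=5 idx=1 pred=T actual=T -> ctr[1]=3
Ev 7: PC=2 idx=2 pred=T actual=N -> ctr[2]=1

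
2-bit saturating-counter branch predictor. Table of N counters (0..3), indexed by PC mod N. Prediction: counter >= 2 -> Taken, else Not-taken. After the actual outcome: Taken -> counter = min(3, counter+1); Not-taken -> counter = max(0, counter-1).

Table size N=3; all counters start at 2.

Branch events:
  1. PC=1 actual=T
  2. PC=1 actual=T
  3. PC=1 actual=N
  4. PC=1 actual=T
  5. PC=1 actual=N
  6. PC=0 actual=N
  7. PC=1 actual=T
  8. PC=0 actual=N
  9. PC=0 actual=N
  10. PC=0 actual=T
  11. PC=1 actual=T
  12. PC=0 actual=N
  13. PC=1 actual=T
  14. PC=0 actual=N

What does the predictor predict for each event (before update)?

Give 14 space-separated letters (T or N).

Answer: T T T T T T T N N N T N T N

Derivation:
Ev 1: PC=1 idx=1 pred=T actual=T -> ctr[1]=3
Ev 2: PC=1 idx=1 pred=T actual=T -> ctr[1]=3
Ev 3: PC=1 idx=1 pred=T actual=N -> ctr[1]=2
Ev 4: PC=1 idx=1 pred=T actual=T -> ctr[1]=3
Ev 5: PC=1 idx=1 pred=T actual=N -> ctr[1]=2
Ev 6: PC=0 idx=0 pred=T actual=N -> ctr[0]=1
Ev 7: PC=1 idx=1 pred=T actual=T -> ctr[1]=3
Ev 8: PC=0 idx=0 pred=N actual=N -> ctr[0]=0
Ev 9: PC=0 idx=0 pred=N actual=N -> ctr[0]=0
Ev 10: PC=0 idx=0 pred=N actual=T -> ctr[0]=1
Ev 11: PC=1 idx=1 pred=T actual=T -> ctr[1]=3
Ev 12: PC=0 idx=0 pred=N actual=N -> ctr[0]=0
Ev 13: PC=1 idx=1 pred=T actual=T -> ctr[1]=3
Ev 14: PC=0 idx=0 pred=N actual=N -> ctr[0]=0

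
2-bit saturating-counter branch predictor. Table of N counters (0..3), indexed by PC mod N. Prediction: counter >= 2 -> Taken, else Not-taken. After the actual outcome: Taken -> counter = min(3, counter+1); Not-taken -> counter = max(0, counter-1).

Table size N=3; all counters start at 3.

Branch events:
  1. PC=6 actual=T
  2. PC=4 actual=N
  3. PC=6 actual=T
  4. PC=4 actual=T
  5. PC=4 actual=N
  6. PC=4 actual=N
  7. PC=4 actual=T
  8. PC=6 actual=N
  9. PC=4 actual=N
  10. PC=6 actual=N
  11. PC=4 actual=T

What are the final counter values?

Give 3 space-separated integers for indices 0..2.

Ev 1: PC=6 idx=0 pred=T actual=T -> ctr[0]=3
Ev 2: PC=4 idx=1 pred=T actual=N -> ctr[1]=2
Ev 3: PC=6 idx=0 pred=T actual=T -> ctr[0]=3
Ev 4: PC=4 idx=1 pred=T actual=T -> ctr[1]=3
Ev 5: PC=4 idx=1 pred=T actual=N -> ctr[1]=2
Ev 6: PC=4 idx=1 pred=T actual=N -> ctr[1]=1
Ev 7: PC=4 idx=1 pred=N actual=T -> ctr[1]=2
Ev 8: PC=6 idx=0 pred=T actual=N -> ctr[0]=2
Ev 9: PC=4 idx=1 pred=T actual=N -> ctr[1]=1
Ev 10: PC=6 idx=0 pred=T actual=N -> ctr[0]=1
Ev 11: PC=4 idx=1 pred=N actual=T -> ctr[1]=2

Answer: 1 2 3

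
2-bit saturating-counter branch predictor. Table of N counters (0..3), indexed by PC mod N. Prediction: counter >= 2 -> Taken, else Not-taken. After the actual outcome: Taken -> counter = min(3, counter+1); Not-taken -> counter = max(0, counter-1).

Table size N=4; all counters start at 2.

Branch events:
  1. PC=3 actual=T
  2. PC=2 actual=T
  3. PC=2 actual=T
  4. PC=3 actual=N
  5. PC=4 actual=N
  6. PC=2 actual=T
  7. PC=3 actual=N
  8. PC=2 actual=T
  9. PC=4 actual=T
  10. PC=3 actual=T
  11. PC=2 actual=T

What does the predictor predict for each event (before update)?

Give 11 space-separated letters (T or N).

Ev 1: PC=3 idx=3 pred=T actual=T -> ctr[3]=3
Ev 2: PC=2 idx=2 pred=T actual=T -> ctr[2]=3
Ev 3: PC=2 idx=2 pred=T actual=T -> ctr[2]=3
Ev 4: PC=3 idx=3 pred=T actual=N -> ctr[3]=2
Ev 5: PC=4 idx=0 pred=T actual=N -> ctr[0]=1
Ev 6: PC=2 idx=2 pred=T actual=T -> ctr[2]=3
Ev 7: PC=3 idx=3 pred=T actual=N -> ctr[3]=1
Ev 8: PC=2 idx=2 pred=T actual=T -> ctr[2]=3
Ev 9: PC=4 idx=0 pred=N actual=T -> ctr[0]=2
Ev 10: PC=3 idx=3 pred=N actual=T -> ctr[3]=2
Ev 11: PC=2 idx=2 pred=T actual=T -> ctr[2]=3

Answer: T T T T T T T T N N T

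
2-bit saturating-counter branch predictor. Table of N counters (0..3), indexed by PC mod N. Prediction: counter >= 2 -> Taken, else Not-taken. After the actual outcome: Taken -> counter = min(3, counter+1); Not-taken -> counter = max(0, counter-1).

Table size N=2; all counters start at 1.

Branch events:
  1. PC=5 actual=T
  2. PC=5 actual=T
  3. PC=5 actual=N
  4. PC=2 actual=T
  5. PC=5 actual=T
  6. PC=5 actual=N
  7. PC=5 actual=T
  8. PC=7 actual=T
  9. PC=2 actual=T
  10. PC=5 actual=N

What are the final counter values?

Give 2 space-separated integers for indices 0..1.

Answer: 3 2

Derivation:
Ev 1: PC=5 idx=1 pred=N actual=T -> ctr[1]=2
Ev 2: PC=5 idx=1 pred=T actual=T -> ctr[1]=3
Ev 3: PC=5 idx=1 pred=T actual=N -> ctr[1]=2
Ev 4: PC=2 idx=0 pred=N actual=T -> ctr[0]=2
Ev 5: PC=5 idx=1 pred=T actual=T -> ctr[1]=3
Ev 6: PC=5 idx=1 pred=T actual=N -> ctr[1]=2
Ev 7: PC=5 idx=1 pred=T actual=T -> ctr[1]=3
Ev 8: PC=7 idx=1 pred=T actual=T -> ctr[1]=3
Ev 9: PC=2 idx=0 pred=T actual=T -> ctr[0]=3
Ev 10: PC=5 idx=1 pred=T actual=N -> ctr[1]=2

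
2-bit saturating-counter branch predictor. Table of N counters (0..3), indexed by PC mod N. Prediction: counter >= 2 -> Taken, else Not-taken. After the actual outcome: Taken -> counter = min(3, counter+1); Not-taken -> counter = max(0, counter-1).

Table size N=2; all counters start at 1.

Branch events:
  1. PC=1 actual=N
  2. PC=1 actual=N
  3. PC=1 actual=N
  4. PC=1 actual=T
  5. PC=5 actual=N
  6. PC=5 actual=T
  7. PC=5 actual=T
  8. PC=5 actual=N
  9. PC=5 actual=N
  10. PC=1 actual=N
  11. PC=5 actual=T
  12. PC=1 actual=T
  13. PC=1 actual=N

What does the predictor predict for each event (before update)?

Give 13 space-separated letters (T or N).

Ev 1: PC=1 idx=1 pred=N actual=N -> ctr[1]=0
Ev 2: PC=1 idx=1 pred=N actual=N -> ctr[1]=0
Ev 3: PC=1 idx=1 pred=N actual=N -> ctr[1]=0
Ev 4: PC=1 idx=1 pred=N actual=T -> ctr[1]=1
Ev 5: PC=5 idx=1 pred=N actual=N -> ctr[1]=0
Ev 6: PC=5 idx=1 pred=N actual=T -> ctr[1]=1
Ev 7: PC=5 idx=1 pred=N actual=T -> ctr[1]=2
Ev 8: PC=5 idx=1 pred=T actual=N -> ctr[1]=1
Ev 9: PC=5 idx=1 pred=N actual=N -> ctr[1]=0
Ev 10: PC=1 idx=1 pred=N actual=N -> ctr[1]=0
Ev 11: PC=5 idx=1 pred=N actual=T -> ctr[1]=1
Ev 12: PC=1 idx=1 pred=N actual=T -> ctr[1]=2
Ev 13: PC=1 idx=1 pred=T actual=N -> ctr[1]=1

Answer: N N N N N N N T N N N N T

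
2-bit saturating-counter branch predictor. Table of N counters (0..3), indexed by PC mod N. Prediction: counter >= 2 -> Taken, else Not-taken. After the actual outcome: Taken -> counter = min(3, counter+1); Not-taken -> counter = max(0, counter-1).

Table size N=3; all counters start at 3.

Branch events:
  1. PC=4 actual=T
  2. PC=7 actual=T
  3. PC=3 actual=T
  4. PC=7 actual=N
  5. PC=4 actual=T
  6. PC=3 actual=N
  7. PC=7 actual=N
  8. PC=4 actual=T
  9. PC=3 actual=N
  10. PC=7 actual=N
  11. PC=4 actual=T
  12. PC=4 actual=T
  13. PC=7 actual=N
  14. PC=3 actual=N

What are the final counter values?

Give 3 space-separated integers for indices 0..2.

Ev 1: PC=4 idx=1 pred=T actual=T -> ctr[1]=3
Ev 2: PC=7 idx=1 pred=T actual=T -> ctr[1]=3
Ev 3: PC=3 idx=0 pred=T actual=T -> ctr[0]=3
Ev 4: PC=7 idx=1 pred=T actual=N -> ctr[1]=2
Ev 5: PC=4 idx=1 pred=T actual=T -> ctr[1]=3
Ev 6: PC=3 idx=0 pred=T actual=N -> ctr[0]=2
Ev 7: PC=7 idx=1 pred=T actual=N -> ctr[1]=2
Ev 8: PC=4 idx=1 pred=T actual=T -> ctr[1]=3
Ev 9: PC=3 idx=0 pred=T actual=N -> ctr[0]=1
Ev 10: PC=7 idx=1 pred=T actual=N -> ctr[1]=2
Ev 11: PC=4 idx=1 pred=T actual=T -> ctr[1]=3
Ev 12: PC=4 idx=1 pred=T actual=T -> ctr[1]=3
Ev 13: PC=7 idx=1 pred=T actual=N -> ctr[1]=2
Ev 14: PC=3 idx=0 pred=N actual=N -> ctr[0]=0

Answer: 0 2 3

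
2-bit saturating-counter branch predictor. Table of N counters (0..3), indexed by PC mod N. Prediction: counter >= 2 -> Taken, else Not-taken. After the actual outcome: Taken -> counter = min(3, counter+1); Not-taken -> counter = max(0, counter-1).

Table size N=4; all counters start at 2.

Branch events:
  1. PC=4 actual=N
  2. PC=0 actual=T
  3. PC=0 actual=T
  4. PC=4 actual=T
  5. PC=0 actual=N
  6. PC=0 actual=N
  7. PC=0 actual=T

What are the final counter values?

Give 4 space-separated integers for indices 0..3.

Ev 1: PC=4 idx=0 pred=T actual=N -> ctr[0]=1
Ev 2: PC=0 idx=0 pred=N actual=T -> ctr[0]=2
Ev 3: PC=0 idx=0 pred=T actual=T -> ctr[0]=3
Ev 4: PC=4 idx=0 pred=T actual=T -> ctr[0]=3
Ev 5: PC=0 idx=0 pred=T actual=N -> ctr[0]=2
Ev 6: PC=0 idx=0 pred=T actual=N -> ctr[0]=1
Ev 7: PC=0 idx=0 pred=N actual=T -> ctr[0]=2

Answer: 2 2 2 2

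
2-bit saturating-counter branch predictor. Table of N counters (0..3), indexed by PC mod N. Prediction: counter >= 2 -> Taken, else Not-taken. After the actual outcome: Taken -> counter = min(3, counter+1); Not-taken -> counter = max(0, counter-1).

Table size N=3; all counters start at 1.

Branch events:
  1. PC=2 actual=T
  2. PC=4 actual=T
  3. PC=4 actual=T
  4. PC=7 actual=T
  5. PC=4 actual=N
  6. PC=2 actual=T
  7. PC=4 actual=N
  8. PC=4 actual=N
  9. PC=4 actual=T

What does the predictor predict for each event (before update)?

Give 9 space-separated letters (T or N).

Ev 1: PC=2 idx=2 pred=N actual=T -> ctr[2]=2
Ev 2: PC=4 idx=1 pred=N actual=T -> ctr[1]=2
Ev 3: PC=4 idx=1 pred=T actual=T -> ctr[1]=3
Ev 4: PC=7 idx=1 pred=T actual=T -> ctr[1]=3
Ev 5: PC=4 idx=1 pred=T actual=N -> ctr[1]=2
Ev 6: PC=2 idx=2 pred=T actual=T -> ctr[2]=3
Ev 7: PC=4 idx=1 pred=T actual=N -> ctr[1]=1
Ev 8: PC=4 idx=1 pred=N actual=N -> ctr[1]=0
Ev 9: PC=4 idx=1 pred=N actual=T -> ctr[1]=1

Answer: N N T T T T T N N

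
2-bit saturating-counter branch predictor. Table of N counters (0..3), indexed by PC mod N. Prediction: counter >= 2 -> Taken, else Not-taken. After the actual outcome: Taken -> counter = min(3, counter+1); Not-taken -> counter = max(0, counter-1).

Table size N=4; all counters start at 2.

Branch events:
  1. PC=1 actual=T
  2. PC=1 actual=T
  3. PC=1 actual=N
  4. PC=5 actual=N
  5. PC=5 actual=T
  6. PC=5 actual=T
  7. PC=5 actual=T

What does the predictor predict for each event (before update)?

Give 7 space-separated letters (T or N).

Answer: T T T T N T T

Derivation:
Ev 1: PC=1 idx=1 pred=T actual=T -> ctr[1]=3
Ev 2: PC=1 idx=1 pred=T actual=T -> ctr[1]=3
Ev 3: PC=1 idx=1 pred=T actual=N -> ctr[1]=2
Ev 4: PC=5 idx=1 pred=T actual=N -> ctr[1]=1
Ev 5: PC=5 idx=1 pred=N actual=T -> ctr[1]=2
Ev 6: PC=5 idx=1 pred=T actual=T -> ctr[1]=3
Ev 7: PC=5 idx=1 pred=T actual=T -> ctr[1]=3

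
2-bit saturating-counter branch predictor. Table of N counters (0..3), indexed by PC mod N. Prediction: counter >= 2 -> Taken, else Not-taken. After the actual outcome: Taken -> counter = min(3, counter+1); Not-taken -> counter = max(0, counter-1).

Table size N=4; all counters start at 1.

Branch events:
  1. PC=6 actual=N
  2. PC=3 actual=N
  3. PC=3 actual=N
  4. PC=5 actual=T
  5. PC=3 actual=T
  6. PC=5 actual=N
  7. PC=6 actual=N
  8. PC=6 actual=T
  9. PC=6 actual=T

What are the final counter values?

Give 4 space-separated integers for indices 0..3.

Ev 1: PC=6 idx=2 pred=N actual=N -> ctr[2]=0
Ev 2: PC=3 idx=3 pred=N actual=N -> ctr[3]=0
Ev 3: PC=3 idx=3 pred=N actual=N -> ctr[3]=0
Ev 4: PC=5 idx=1 pred=N actual=T -> ctr[1]=2
Ev 5: PC=3 idx=3 pred=N actual=T -> ctr[3]=1
Ev 6: PC=5 idx=1 pred=T actual=N -> ctr[1]=1
Ev 7: PC=6 idx=2 pred=N actual=N -> ctr[2]=0
Ev 8: PC=6 idx=2 pred=N actual=T -> ctr[2]=1
Ev 9: PC=6 idx=2 pred=N actual=T -> ctr[2]=2

Answer: 1 1 2 1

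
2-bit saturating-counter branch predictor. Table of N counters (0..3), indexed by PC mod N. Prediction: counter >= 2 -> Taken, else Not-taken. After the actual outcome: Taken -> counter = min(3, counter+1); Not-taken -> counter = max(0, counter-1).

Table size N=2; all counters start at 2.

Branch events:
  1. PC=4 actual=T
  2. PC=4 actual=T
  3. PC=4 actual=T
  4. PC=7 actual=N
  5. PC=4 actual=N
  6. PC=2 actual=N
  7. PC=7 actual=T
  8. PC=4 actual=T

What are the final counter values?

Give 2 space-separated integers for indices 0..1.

Ev 1: PC=4 idx=0 pred=T actual=T -> ctr[0]=3
Ev 2: PC=4 idx=0 pred=T actual=T -> ctr[0]=3
Ev 3: PC=4 idx=0 pred=T actual=T -> ctr[0]=3
Ev 4: PC=7 idx=1 pred=T actual=N -> ctr[1]=1
Ev 5: PC=4 idx=0 pred=T actual=N -> ctr[0]=2
Ev 6: PC=2 idx=0 pred=T actual=N -> ctr[0]=1
Ev 7: PC=7 idx=1 pred=N actual=T -> ctr[1]=2
Ev 8: PC=4 idx=0 pred=N actual=T -> ctr[0]=2

Answer: 2 2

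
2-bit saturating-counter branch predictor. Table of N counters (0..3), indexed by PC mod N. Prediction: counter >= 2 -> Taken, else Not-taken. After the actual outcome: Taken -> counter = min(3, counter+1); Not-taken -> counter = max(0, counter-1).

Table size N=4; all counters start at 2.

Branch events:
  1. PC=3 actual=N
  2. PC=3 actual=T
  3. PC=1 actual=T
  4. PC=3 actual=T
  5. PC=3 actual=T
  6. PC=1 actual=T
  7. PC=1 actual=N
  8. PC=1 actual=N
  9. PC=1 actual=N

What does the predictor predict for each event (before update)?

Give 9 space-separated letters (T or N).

Ev 1: PC=3 idx=3 pred=T actual=N -> ctr[3]=1
Ev 2: PC=3 idx=3 pred=N actual=T -> ctr[3]=2
Ev 3: PC=1 idx=1 pred=T actual=T -> ctr[1]=3
Ev 4: PC=3 idx=3 pred=T actual=T -> ctr[3]=3
Ev 5: PC=3 idx=3 pred=T actual=T -> ctr[3]=3
Ev 6: PC=1 idx=1 pred=T actual=T -> ctr[1]=3
Ev 7: PC=1 idx=1 pred=T actual=N -> ctr[1]=2
Ev 8: PC=1 idx=1 pred=T actual=N -> ctr[1]=1
Ev 9: PC=1 idx=1 pred=N actual=N -> ctr[1]=0

Answer: T N T T T T T T N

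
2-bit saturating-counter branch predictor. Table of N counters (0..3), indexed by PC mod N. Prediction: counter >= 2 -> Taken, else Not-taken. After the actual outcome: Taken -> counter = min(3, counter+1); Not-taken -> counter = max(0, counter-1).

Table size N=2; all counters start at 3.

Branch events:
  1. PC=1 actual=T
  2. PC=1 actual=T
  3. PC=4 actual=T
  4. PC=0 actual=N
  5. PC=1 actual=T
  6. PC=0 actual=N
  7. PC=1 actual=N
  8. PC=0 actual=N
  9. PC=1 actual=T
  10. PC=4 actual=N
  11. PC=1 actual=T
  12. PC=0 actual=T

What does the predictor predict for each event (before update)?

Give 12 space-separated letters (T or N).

Ev 1: PC=1 idx=1 pred=T actual=T -> ctr[1]=3
Ev 2: PC=1 idx=1 pred=T actual=T -> ctr[1]=3
Ev 3: PC=4 idx=0 pred=T actual=T -> ctr[0]=3
Ev 4: PC=0 idx=0 pred=T actual=N -> ctr[0]=2
Ev 5: PC=1 idx=1 pred=T actual=T -> ctr[1]=3
Ev 6: PC=0 idx=0 pred=T actual=N -> ctr[0]=1
Ev 7: PC=1 idx=1 pred=T actual=N -> ctr[1]=2
Ev 8: PC=0 idx=0 pred=N actual=N -> ctr[0]=0
Ev 9: PC=1 idx=1 pred=T actual=T -> ctr[1]=3
Ev 10: PC=4 idx=0 pred=N actual=N -> ctr[0]=0
Ev 11: PC=1 idx=1 pred=T actual=T -> ctr[1]=3
Ev 12: PC=0 idx=0 pred=N actual=T -> ctr[0]=1

Answer: T T T T T T T N T N T N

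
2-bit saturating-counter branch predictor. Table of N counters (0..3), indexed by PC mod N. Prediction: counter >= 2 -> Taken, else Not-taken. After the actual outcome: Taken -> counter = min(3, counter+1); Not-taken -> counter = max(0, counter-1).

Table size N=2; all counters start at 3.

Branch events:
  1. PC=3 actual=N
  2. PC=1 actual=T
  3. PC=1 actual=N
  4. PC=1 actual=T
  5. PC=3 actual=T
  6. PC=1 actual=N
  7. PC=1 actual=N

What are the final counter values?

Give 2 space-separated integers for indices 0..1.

Ev 1: PC=3 idx=1 pred=T actual=N -> ctr[1]=2
Ev 2: PC=1 idx=1 pred=T actual=T -> ctr[1]=3
Ev 3: PC=1 idx=1 pred=T actual=N -> ctr[1]=2
Ev 4: PC=1 idx=1 pred=T actual=T -> ctr[1]=3
Ev 5: PC=3 idx=1 pred=T actual=T -> ctr[1]=3
Ev 6: PC=1 idx=1 pred=T actual=N -> ctr[1]=2
Ev 7: PC=1 idx=1 pred=T actual=N -> ctr[1]=1

Answer: 3 1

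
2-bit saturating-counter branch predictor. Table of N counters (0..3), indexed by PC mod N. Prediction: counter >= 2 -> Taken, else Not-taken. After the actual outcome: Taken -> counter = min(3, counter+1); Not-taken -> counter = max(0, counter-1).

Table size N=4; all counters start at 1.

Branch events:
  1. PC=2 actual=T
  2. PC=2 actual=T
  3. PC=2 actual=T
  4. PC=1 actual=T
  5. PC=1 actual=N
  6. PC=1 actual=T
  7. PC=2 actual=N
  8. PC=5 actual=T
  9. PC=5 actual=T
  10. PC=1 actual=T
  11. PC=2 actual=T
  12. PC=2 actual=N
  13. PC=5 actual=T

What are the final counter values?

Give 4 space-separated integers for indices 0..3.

Ev 1: PC=2 idx=2 pred=N actual=T -> ctr[2]=2
Ev 2: PC=2 idx=2 pred=T actual=T -> ctr[2]=3
Ev 3: PC=2 idx=2 pred=T actual=T -> ctr[2]=3
Ev 4: PC=1 idx=1 pred=N actual=T -> ctr[1]=2
Ev 5: PC=1 idx=1 pred=T actual=N -> ctr[1]=1
Ev 6: PC=1 idx=1 pred=N actual=T -> ctr[1]=2
Ev 7: PC=2 idx=2 pred=T actual=N -> ctr[2]=2
Ev 8: PC=5 idx=1 pred=T actual=T -> ctr[1]=3
Ev 9: PC=5 idx=1 pred=T actual=T -> ctr[1]=3
Ev 10: PC=1 idx=1 pred=T actual=T -> ctr[1]=3
Ev 11: PC=2 idx=2 pred=T actual=T -> ctr[2]=3
Ev 12: PC=2 idx=2 pred=T actual=N -> ctr[2]=2
Ev 13: PC=5 idx=1 pred=T actual=T -> ctr[1]=3

Answer: 1 3 2 1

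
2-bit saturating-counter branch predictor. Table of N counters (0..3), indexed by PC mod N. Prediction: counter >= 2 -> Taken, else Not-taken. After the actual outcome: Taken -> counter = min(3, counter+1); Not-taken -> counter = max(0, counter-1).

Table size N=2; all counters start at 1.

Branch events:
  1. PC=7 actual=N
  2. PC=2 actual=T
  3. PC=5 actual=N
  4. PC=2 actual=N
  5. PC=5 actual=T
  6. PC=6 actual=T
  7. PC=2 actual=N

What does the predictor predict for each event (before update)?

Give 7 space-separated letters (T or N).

Ev 1: PC=7 idx=1 pred=N actual=N -> ctr[1]=0
Ev 2: PC=2 idx=0 pred=N actual=T -> ctr[0]=2
Ev 3: PC=5 idx=1 pred=N actual=N -> ctr[1]=0
Ev 4: PC=2 idx=0 pred=T actual=N -> ctr[0]=1
Ev 5: PC=5 idx=1 pred=N actual=T -> ctr[1]=1
Ev 6: PC=6 idx=0 pred=N actual=T -> ctr[0]=2
Ev 7: PC=2 idx=0 pred=T actual=N -> ctr[0]=1

Answer: N N N T N N T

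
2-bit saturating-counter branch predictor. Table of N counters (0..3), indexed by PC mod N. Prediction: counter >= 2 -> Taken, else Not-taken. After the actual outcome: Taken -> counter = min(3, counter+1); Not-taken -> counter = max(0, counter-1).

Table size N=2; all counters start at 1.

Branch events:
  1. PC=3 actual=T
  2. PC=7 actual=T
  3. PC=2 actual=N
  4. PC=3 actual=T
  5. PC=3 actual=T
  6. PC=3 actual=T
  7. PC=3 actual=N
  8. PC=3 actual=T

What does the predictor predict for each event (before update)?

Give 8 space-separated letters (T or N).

Answer: N T N T T T T T

Derivation:
Ev 1: PC=3 idx=1 pred=N actual=T -> ctr[1]=2
Ev 2: PC=7 idx=1 pred=T actual=T -> ctr[1]=3
Ev 3: PC=2 idx=0 pred=N actual=N -> ctr[0]=0
Ev 4: PC=3 idx=1 pred=T actual=T -> ctr[1]=3
Ev 5: PC=3 idx=1 pred=T actual=T -> ctr[1]=3
Ev 6: PC=3 idx=1 pred=T actual=T -> ctr[1]=3
Ev 7: PC=3 idx=1 pred=T actual=N -> ctr[1]=2
Ev 8: PC=3 idx=1 pred=T actual=T -> ctr[1]=3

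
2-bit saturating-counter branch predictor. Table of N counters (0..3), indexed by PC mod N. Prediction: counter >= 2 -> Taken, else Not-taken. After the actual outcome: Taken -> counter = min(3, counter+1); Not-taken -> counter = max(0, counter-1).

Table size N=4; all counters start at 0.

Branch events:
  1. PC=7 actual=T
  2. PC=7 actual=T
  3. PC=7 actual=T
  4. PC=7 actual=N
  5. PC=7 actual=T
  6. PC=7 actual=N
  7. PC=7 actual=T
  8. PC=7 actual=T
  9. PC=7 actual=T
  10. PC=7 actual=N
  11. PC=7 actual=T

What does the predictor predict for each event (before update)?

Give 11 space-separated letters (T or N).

Ev 1: PC=7 idx=3 pred=N actual=T -> ctr[3]=1
Ev 2: PC=7 idx=3 pred=N actual=T -> ctr[3]=2
Ev 3: PC=7 idx=3 pred=T actual=T -> ctr[3]=3
Ev 4: PC=7 idx=3 pred=T actual=N -> ctr[3]=2
Ev 5: PC=7 idx=3 pred=T actual=T -> ctr[3]=3
Ev 6: PC=7 idx=3 pred=T actual=N -> ctr[3]=2
Ev 7: PC=7 idx=3 pred=T actual=T -> ctr[3]=3
Ev 8: PC=7 idx=3 pred=T actual=T -> ctr[3]=3
Ev 9: PC=7 idx=3 pred=T actual=T -> ctr[3]=3
Ev 10: PC=7 idx=3 pred=T actual=N -> ctr[3]=2
Ev 11: PC=7 idx=3 pred=T actual=T -> ctr[3]=3

Answer: N N T T T T T T T T T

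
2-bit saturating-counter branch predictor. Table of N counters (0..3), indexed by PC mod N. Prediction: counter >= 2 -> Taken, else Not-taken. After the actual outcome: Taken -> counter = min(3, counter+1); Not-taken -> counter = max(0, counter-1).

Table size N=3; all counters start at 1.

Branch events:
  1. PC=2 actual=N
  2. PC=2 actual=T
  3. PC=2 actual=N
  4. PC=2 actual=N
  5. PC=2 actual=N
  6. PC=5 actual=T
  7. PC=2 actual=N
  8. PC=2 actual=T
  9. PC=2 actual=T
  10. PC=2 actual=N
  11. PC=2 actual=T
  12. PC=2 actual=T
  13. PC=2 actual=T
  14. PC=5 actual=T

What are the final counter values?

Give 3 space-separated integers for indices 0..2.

Ev 1: PC=2 idx=2 pred=N actual=N -> ctr[2]=0
Ev 2: PC=2 idx=2 pred=N actual=T -> ctr[2]=1
Ev 3: PC=2 idx=2 pred=N actual=N -> ctr[2]=0
Ev 4: PC=2 idx=2 pred=N actual=N -> ctr[2]=0
Ev 5: PC=2 idx=2 pred=N actual=N -> ctr[2]=0
Ev 6: PC=5 idx=2 pred=N actual=T -> ctr[2]=1
Ev 7: PC=2 idx=2 pred=N actual=N -> ctr[2]=0
Ev 8: PC=2 idx=2 pred=N actual=T -> ctr[2]=1
Ev 9: PC=2 idx=2 pred=N actual=T -> ctr[2]=2
Ev 10: PC=2 idx=2 pred=T actual=N -> ctr[2]=1
Ev 11: PC=2 idx=2 pred=N actual=T -> ctr[2]=2
Ev 12: PC=2 idx=2 pred=T actual=T -> ctr[2]=3
Ev 13: PC=2 idx=2 pred=T actual=T -> ctr[2]=3
Ev 14: PC=5 idx=2 pred=T actual=T -> ctr[2]=3

Answer: 1 1 3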